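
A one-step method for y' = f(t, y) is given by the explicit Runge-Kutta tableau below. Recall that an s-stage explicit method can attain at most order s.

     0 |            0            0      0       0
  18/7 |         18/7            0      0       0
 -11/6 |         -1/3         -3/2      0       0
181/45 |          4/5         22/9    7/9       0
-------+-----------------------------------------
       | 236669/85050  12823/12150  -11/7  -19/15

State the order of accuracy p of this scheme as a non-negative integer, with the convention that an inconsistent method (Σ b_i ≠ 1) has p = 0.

b = (236669/85050, 12823/12150, -11/7, -19/15)
c = (0, 18/7, -11/6, 181/45)
Ac = (0, 0, -27/7, 1837/378)
Σ b_i: 236669/85050·1 + 12823/12150·1 + (-11/7)·1 + (-19/15)·1 = 1 ✓
b·c: 12823/12150·18/7 + (-11/7)·(-11/6) + (-19/15)·181/45 = 1/2 ✓
b·c²: 12823/12150·324/49 + (-11/7)·121/36 + (-19/15)·32761/2025 = -111900319/5953500 ≠ 1/3 ⇒ order 2.
b·Ac: (-11/7)·(-27/7) + (-19/15)·1837/378 = -3751/39690 ≠ 1/6

2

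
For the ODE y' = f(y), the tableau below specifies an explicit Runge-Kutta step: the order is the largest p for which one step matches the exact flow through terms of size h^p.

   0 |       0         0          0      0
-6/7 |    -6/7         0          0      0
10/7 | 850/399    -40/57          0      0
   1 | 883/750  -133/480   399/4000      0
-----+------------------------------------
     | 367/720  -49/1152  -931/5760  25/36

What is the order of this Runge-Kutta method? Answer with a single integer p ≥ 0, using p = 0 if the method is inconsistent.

4

b = (367/720, -49/1152, -931/5760, 25/36)
c = (0, -6/7, 10/7, 1)
Ac = (0, 0, 80/133, 19/50)
Σ b_i: 367/720·1 + (-49/1152)·1 + (-931/5760)·1 + 25/36·1 = 1 ✓
b·c: (-49/1152)·(-6/7) + (-931/5760)·10/7 + 25/36·1 = 1/2 ✓
b·c²: (-49/1152)·36/49 + (-931/5760)·100/49 + 25/36·1 = 1/3 ✓
b·Ac: (-931/5760)·80/133 + 25/36·19/50 = 1/6 ✓
b·c³: (-49/1152)·(-216/343) + (-931/5760)·1000/343 + 25/36·1 = 1/4 ✓
b·(c∘Ac): (-931/5760)·800/931 + 25/36·19/50 = 1/8 ✓
b·Ac²: (-931/5760)·(-480/931) = 1/12 ✓
b·A²c: 25/36·3/50 = 1/24 ✓; 4 stages ⇒ order 4.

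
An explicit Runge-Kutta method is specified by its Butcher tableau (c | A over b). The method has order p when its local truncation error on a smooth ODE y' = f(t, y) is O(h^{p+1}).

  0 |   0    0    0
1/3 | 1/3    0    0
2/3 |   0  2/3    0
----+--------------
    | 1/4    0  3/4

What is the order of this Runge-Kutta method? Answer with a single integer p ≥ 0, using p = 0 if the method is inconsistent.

3

b = (1/4, 0, 3/4)
c = (0, 1/3, 2/3)
Ac = (0, 0, 2/9)
Σ b_i: 1/4·1 + 3/4·1 = 1 ✓
b·c: 3/4·2/3 = 1/2 ✓
b·c²: 3/4·4/9 = 1/3 ✓
b·Ac: 3/4·2/9 = 1/6 ✓; 3 stages ⇒ order 3.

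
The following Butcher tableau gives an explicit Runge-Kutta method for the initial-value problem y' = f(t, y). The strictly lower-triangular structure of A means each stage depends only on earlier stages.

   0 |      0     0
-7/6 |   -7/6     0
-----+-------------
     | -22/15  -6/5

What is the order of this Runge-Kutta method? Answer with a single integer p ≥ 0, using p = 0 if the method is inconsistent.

b = (-22/15, -6/5)
c = (0, -7/6)
Σ b_i: (-22/15)·1 + (-6/5)·1 = -8/3 ≠ 1 ⇒ order 0.

0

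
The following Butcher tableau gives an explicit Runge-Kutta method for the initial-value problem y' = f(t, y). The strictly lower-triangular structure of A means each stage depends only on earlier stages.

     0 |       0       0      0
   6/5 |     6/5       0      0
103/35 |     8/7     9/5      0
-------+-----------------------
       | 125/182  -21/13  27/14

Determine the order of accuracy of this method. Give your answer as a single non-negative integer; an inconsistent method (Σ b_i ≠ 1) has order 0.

1

b = (125/182, -21/13, 27/14)
c = (0, 6/5, 103/35)
Ac = (0, 0, 54/25)
Σ b_i: 125/182·1 + (-21/13)·1 + 27/14·1 = 1 ✓
b·c: (-21/13)·6/5 + 27/14·103/35 = 4761/1274 ≠ 1/2 ⇒ order 1.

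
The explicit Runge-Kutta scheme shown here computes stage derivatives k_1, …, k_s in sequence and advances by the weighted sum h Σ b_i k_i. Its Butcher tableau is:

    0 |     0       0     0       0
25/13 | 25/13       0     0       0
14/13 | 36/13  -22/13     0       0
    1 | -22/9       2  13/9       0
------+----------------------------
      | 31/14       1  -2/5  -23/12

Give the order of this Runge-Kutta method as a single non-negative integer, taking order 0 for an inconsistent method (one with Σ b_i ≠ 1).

b = (31/14, 1, -2/5, -23/12)
c = (0, 25/13, 14/13, 1)
Ac = (0, 0, -550/169, 632/117)
Σ b_i: 31/14·1 + 1·1 + (-2/5)·1 + (-23/12)·1 = 377/420 ≠ 1 ⇒ order 0.

0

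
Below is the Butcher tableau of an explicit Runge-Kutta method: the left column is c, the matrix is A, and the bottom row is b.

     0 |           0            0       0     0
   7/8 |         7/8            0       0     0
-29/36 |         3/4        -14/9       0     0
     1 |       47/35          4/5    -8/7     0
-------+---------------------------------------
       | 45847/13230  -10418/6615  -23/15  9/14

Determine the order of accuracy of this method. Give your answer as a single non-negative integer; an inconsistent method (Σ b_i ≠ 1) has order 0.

2

b = (45847/13230, -10418/6615, -23/15, 9/14)
c = (0, 7/8, -29/36, 1)
Ac = (0, 0, -49/36, 1021/630)
Σ b_i: 45847/13230·1 + (-10418/6615)·1 + (-23/15)·1 + 9/14·1 = 1 ✓
b·c: (-10418/6615)·7/8 + (-23/15)·(-29/36) + 9/14·1 = 1/2 ✓
b·c²: (-10418/6615)·49/64 + (-23/15)·841/1296 + 9/14·1 = -424009/272160 ≠ 1/3 ⇒ order 2.
b·Ac: (-23/15)·(-49/36) + 9/14·1021/630 = 8279/2646 ≠ 1/6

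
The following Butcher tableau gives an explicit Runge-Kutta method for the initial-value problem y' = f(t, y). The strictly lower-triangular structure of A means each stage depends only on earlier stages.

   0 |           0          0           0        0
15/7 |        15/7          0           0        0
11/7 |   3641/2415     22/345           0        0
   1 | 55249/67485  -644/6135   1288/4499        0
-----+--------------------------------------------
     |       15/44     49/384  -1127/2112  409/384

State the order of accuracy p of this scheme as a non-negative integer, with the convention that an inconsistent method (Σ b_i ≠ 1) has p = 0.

4

b = (15/44, 49/384, -1127/2112, 409/384)
c = (0, 15/7, 11/7, 1)
Ac = (0, 0, 22/161, 92/409)
Σ b_i: 15/44·1 + 49/384·1 + (-1127/2112)·1 + 409/384·1 = 1 ✓
b·c: 49/384·15/7 + (-1127/2112)·11/7 + 409/384·1 = 1/2 ✓
b·c²: 49/384·225/49 + (-1127/2112)·121/49 + 409/384·1 = 1/3 ✓
b·Ac: (-1127/2112)·22/161 + 409/384·92/409 = 1/6 ✓
b·c³: 49/384·3375/343 + (-1127/2112)·1331/343 + 409/384·1 = 1/4 ✓
b·(c∘Ac): (-1127/2112)·242/1127 + 409/384·92/409 = 1/8 ✓
b·Ac²: (-1127/2112)·330/1127 + 409/384·92/409 = 1/12 ✓
b·A²c: 409/384·16/409 = 1/24 ✓; 4 stages ⇒ order 4.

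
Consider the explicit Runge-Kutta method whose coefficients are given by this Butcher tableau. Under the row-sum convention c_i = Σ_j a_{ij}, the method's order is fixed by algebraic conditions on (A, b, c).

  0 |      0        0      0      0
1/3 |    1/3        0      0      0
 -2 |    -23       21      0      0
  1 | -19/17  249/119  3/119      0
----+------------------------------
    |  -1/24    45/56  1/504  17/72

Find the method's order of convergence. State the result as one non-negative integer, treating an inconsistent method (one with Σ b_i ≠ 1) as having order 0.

4

b = (-1/24, 45/56, 1/504, 17/72)
c = (0, 1/3, -2, 1)
Ac = (0, 0, 7, 11/17)
Σ b_i: (-1/24)·1 + 45/56·1 + 1/504·1 + 17/72·1 = 1 ✓
b·c: 45/56·1/3 + 1/504·(-2) + 17/72·1 = 1/2 ✓
b·c²: 45/56·1/9 + 1/504·4 + 17/72·1 = 1/3 ✓
b·Ac: 1/504·7 + 17/72·11/17 = 1/6 ✓
b·c³: 45/56·1/27 + 1/504·(-8) + 17/72·1 = 1/4 ✓
b·(c∘Ac): 1/504·(-14) + 17/72·11/17 = 1/8 ✓
b·Ac²: 1/504·7/3 + 17/72·1/3 = 1/12 ✓
b·A²c: 17/72·3/17 = 1/24 ✓; 4 stages ⇒ order 4.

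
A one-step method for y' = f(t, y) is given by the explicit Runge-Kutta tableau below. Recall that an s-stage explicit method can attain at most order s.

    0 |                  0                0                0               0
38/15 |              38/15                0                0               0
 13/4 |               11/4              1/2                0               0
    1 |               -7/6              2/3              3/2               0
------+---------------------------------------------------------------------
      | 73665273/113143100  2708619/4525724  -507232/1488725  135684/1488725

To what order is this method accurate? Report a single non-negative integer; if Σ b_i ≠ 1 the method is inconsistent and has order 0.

b = (73665273/113143100, 2708619/4525724, -507232/1488725, 135684/1488725)
c = (0, 38/15, 13/4, 1)
Ac = (0, 0, 19/15, 2363/360)
Σ b_i: 73665273/113143100·1 + 2708619/4525724·1 + (-507232/1488725)·1 + 135684/1488725·1 = 1 ✓
b·c: 2708619/4525724·38/15 + (-507232/1488725)·13/4 + 135684/1488725·1 = 1/2 ✓
b·c²: 2708619/4525724·1444/225 + (-507232/1488725)·169/16 + 135684/1488725·1 = 1/3 ✓
b·Ac: (-507232/1488725)·19/15 + 135684/1488725·2363/360 = 1/6 ✓
b·c³: 2708619/4525724·54872/3375 + (-507232/1488725)·2197/64 + 135684/1488725·1 = -251148943/133985250 ≠ 1/4 ⇒ order 3.
b·(c∘Ac): (-507232/1488725)·247/60 + 135684/1488725·2363/360 = -35924711/44661750 ≠ 1/8
b·Ac²: (-507232/1488725)·722/225 + 135684/1488725·434641/21600 = 396942751/535941000 ≠ 1/12
b·A²c: 135684/1488725·19/10 = 1288998/7443625 ≠ 1/24

3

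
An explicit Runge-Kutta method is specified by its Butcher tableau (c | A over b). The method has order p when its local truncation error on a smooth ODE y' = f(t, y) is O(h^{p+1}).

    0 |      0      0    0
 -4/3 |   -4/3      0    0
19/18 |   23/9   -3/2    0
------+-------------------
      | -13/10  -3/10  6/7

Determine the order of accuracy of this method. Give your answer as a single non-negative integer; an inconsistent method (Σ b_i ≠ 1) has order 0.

0

b = (-13/10, -3/10, 6/7)
c = (0, -4/3, 19/18)
Ac = (0, 0, 2)
Σ b_i: (-13/10)·1 + (-3/10)·1 + 6/7·1 = -26/35 ≠ 1 ⇒ order 0.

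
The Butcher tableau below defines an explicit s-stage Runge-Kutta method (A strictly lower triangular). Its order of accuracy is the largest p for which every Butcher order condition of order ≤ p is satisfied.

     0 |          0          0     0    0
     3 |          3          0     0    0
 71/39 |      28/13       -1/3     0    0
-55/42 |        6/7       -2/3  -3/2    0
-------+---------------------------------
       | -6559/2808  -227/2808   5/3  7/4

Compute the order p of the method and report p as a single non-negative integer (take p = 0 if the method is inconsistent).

2

b = (-6559/2808, -227/2808, 5/3, 7/4)
c = (0, 3, 71/39, -55/42)
Ac = (0, 0, -1, -123/26)
Σ b_i: (-6559/2808)·1 + (-227/2808)·1 + 5/3·1 + 7/4·1 = 1 ✓
b·c: (-227/2808)·3 + 5/3·71/39 + 7/4·(-55/42) = 1/2 ✓
b·c²: (-227/2808)·9 + 5/3·5041/1521 + 7/4·3025/1764 = 3984809/511056 ≠ 1/3 ⇒ order 2.
b·Ac: 5/3·(-1) + 7/4·(-123/26) = -3103/312 ≠ 1/6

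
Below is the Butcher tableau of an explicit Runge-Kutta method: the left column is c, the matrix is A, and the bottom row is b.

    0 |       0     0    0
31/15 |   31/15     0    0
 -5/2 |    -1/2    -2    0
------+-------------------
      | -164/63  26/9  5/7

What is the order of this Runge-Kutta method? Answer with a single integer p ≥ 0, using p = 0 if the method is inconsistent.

b = (-164/63, 26/9, 5/7)
c = (0, 31/15, -5/2)
Ac = (0, 0, -62/15)
Σ b_i: (-164/63)·1 + 26/9·1 + 5/7·1 = 1 ✓
b·c: 26/9·31/15 + 5/7·(-5/2) = 7909/1890 ≠ 1/2 ⇒ order 1.

1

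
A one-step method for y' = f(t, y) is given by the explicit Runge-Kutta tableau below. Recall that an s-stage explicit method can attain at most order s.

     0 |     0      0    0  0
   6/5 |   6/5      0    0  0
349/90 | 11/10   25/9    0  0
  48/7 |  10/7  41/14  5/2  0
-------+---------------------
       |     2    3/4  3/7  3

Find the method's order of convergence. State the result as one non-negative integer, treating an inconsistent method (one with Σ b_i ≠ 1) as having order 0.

0

b = (2, 3/4, 3/7, 3)
c = (0, 6/5, 349/90, 48/7)
Ac = (0, 0, 10/3, 16643/1260)
Σ b_i: 2·1 + 3/4·1 + 3/7·1 + 3·1 = 173/28 ≠ 1 ⇒ order 0.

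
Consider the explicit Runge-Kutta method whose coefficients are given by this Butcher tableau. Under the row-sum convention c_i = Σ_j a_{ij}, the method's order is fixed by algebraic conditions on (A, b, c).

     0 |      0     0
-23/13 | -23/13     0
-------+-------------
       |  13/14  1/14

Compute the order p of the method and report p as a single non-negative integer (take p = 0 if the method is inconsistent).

1

b = (13/14, 1/14)
c = (0, -23/13)
Σ b_i: 13/14·1 + 1/14·1 = 1 ✓
b·c: 1/14·(-23/13) = -23/182 ≠ 1/2 ⇒ order 1.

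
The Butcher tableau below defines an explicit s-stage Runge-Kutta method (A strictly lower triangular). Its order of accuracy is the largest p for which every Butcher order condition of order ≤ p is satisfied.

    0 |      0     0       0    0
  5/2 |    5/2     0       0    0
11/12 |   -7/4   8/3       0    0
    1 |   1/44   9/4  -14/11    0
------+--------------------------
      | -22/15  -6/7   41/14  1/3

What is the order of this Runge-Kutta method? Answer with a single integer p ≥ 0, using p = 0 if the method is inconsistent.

0

b = (-22/15, -6/7, 41/14, 1/3)
c = (0, 5/2, 11/12, 1)
Ac = (0, 0, 20/3, 107/24)
Σ b_i: (-22/15)·1 + (-6/7)·1 + 41/14·1 + 1/3·1 = 197/210 ≠ 1 ⇒ order 0.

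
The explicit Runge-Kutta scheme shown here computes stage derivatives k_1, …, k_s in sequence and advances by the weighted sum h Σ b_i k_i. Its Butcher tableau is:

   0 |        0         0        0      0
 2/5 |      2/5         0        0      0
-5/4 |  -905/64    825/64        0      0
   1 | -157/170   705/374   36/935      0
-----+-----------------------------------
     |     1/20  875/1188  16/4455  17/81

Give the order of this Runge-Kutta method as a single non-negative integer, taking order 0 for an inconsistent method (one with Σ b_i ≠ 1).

b = (1/20, 875/1188, 16/4455, 17/81)
c = (0, 2/5, -5/4, 1)
Ac = (0, 0, 165/32, 12/17)
Σ b_i: 1/20·1 + 875/1188·1 + 16/4455·1 + 17/81·1 = 1 ✓
b·c: 875/1188·2/5 + 16/4455·(-5/4) + 17/81·1 = 1/2 ✓
b·c²: 875/1188·4/25 + 16/4455·25/16 + 17/81·1 = 1/3 ✓
b·Ac: 16/4455·165/32 + 17/81·12/17 = 1/6 ✓
b·c³: 875/1188·8/125 + 16/4455·(-125/64) + 17/81·1 = 1/4 ✓
b·(c∘Ac): 16/4455·(-825/128) + 17/81·12/17 = 1/8 ✓
b·Ac²: 16/4455·33/16 + 17/81·123/340 = 1/12 ✓
b·A²c: 17/81·27/136 = 1/24 ✓; 4 stages ⇒ order 4.

4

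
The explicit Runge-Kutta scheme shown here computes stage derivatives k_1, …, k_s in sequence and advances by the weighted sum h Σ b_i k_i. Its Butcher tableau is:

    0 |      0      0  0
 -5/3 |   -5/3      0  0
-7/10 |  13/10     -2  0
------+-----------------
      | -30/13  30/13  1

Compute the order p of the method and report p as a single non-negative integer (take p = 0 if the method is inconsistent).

b = (-30/13, 30/13, 1)
c = (0, -5/3, -7/10)
Ac = (0, 0, 10/3)
Σ b_i: (-30/13)·1 + 30/13·1 + 1·1 = 1 ✓
b·c: 30/13·(-5/3) + 1·(-7/10) = -591/130 ≠ 1/2 ⇒ order 1.

1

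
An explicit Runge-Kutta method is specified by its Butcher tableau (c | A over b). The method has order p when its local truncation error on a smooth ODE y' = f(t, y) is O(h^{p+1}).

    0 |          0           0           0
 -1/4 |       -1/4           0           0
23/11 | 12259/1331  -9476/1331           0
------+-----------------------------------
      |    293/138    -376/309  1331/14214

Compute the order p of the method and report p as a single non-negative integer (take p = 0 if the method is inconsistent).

3

b = (293/138, -376/309, 1331/14214)
c = (0, -1/4, 23/11)
Ac = (0, 0, 2369/1331)
Σ b_i: 293/138·1 + (-376/309)·1 + 1331/14214·1 = 1 ✓
b·c: (-376/309)·(-1/4) + 1331/14214·23/11 = 1/2 ✓
b·c²: (-376/309)·1/16 + 1331/14214·529/121 = 1/3 ✓
b·Ac: 1331/14214·2369/1331 = 1/6 ✓; 3 stages ⇒ order 3.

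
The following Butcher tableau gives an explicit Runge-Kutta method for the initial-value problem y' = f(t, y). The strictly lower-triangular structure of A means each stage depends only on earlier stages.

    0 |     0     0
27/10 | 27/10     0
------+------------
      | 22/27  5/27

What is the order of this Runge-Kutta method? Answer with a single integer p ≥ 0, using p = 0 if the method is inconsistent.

b = (22/27, 5/27)
c = (0, 27/10)
Σ b_i: 22/27·1 + 5/27·1 = 1 ✓
b·c: 5/27·27/10 = 1/2 ✓; 2 stages ⇒ order 2.

2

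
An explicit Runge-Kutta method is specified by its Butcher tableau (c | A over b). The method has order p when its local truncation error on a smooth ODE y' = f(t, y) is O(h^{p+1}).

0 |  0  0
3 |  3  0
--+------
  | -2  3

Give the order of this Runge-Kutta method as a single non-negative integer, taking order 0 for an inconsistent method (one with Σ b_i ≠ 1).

b = (-2, 3)
c = (0, 3)
Σ b_i: (-2)·1 + 3·1 = 1 ✓
b·c: 3·3 = 9 ≠ 1/2 ⇒ order 1.

1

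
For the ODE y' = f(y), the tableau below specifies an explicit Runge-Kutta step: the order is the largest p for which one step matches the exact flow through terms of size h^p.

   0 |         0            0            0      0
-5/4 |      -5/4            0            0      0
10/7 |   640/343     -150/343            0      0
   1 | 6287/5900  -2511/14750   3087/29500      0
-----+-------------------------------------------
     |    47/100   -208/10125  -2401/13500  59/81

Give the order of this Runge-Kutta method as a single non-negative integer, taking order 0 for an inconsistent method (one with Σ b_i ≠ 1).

4

b = (47/100, -208/10125, -2401/13500, 59/81)
c = (0, -5/4, 10/7, 1)
Ac = (0, 0, 375/686, 171/472)
Σ b_i: 47/100·1 + (-208/10125)·1 + (-2401/13500)·1 + 59/81·1 = 1 ✓
b·c: (-208/10125)·(-5/4) + (-2401/13500)·10/7 + 59/81·1 = 1/2 ✓
b·c²: (-208/10125)·25/16 + (-2401/13500)·100/49 + 59/81·1 = 1/3 ✓
b·Ac: (-2401/13500)·375/686 + 59/81·171/472 = 1/6 ✓
b·c³: (-208/10125)·(-125/64) + (-2401/13500)·1000/343 + 59/81·1 = 1/4 ✓
b·(c∘Ac): (-2401/13500)·1875/2401 + 59/81·171/472 = 1/8 ✓
b·Ac²: (-2401/13500)·(-1875/2744) + 59/81·(-99/1888) = 1/12 ✓
b·A²c: 59/81·27/472 = 1/24 ✓; 4 stages ⇒ order 4.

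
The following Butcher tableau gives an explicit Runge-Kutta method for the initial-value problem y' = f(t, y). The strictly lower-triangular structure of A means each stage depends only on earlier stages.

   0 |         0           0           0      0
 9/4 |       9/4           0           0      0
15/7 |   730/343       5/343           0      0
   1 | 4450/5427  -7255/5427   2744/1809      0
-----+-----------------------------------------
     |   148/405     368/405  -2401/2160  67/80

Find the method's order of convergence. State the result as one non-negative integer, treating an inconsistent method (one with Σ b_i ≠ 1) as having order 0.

b = (148/405, 368/405, -2401/2160, 67/80)
c = (0, 9/4, 15/7, 1)
Ac = (0, 0, 45/1372, 65/268)
Σ b_i: 148/405·1 + 368/405·1 + (-2401/2160)·1 + 67/80·1 = 1 ✓
b·c: 368/405·9/4 + (-2401/2160)·15/7 + 67/80·1 = 1/2 ✓
b·c²: 368/405·81/16 + (-2401/2160)·225/49 + 67/80·1 = 1/3 ✓
b·Ac: (-2401/2160)·45/1372 + 67/80·65/268 = 1/6 ✓
b·c³: 368/405·729/64 + (-2401/2160)·3375/343 + 67/80·1 = 1/4 ✓
b·(c∘Ac): (-2401/2160)·675/9604 + 67/80·65/268 = 1/8 ✓
b·Ac²: (-2401/2160)·405/5488 + 67/80·635/3216 = 1/12 ✓
b·A²c: 67/80·10/201 = 1/24 ✓; 4 stages ⇒ order 4.

4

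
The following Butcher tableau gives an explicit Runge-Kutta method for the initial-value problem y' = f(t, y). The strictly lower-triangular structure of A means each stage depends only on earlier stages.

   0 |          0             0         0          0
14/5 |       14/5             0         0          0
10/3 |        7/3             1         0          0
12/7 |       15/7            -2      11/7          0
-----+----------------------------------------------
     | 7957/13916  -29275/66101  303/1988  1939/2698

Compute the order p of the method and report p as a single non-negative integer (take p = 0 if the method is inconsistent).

3

b = (7957/13916, -29275/66101, 303/1988, 1939/2698)
c = (0, 14/5, 10/3, 12/7)
Ac = (0, 0, 14/5, -38/105)
Σ b_i: 7957/13916·1 + (-29275/66101)·1 + 303/1988·1 + 1939/2698·1 = 1 ✓
b·c: (-29275/66101)·14/5 + 303/1988·10/3 + 1939/2698·12/7 = 1/2 ✓
b·c²: (-29275/66101)·196/25 + 303/1988·100/9 + 1939/2698·144/49 = 1/3 ✓
b·Ac: 303/1988·14/5 + 1939/2698·(-38/105) = 1/6 ✓
b·c³: (-29275/66101)·2744/125 + 303/1988·1000/27 + 1939/2698·1728/343 = -71474/156555 ≠ 1/4 ⇒ order 3.
b·(c∘Ac): 303/1988·28/3 + 1939/2698·(-152/245) = 2427/2485 ≠ 1/8
b·Ac²: 303/1988·196/25 + 1939/2698·2804/1575 = 150209/60705 ≠ 1/12
b·A²c: 1939/2698·22/5 = 21329/6745 ≠ 1/24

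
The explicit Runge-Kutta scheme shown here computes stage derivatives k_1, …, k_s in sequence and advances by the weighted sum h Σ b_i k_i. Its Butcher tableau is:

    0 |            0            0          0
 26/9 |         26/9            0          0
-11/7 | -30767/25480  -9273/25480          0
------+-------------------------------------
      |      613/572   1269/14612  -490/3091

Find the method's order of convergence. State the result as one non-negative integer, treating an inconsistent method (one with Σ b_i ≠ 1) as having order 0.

3

b = (613/572, 1269/14612, -490/3091)
c = (0, 26/9, -11/7)
Ac = (0, 0, -3091/2940)
Σ b_i: 613/572·1 + 1269/14612·1 + (-490/3091)·1 = 1 ✓
b·c: 1269/14612·26/9 + (-490/3091)·(-11/7) = 1/2 ✓
b·c²: 1269/14612·676/81 + (-490/3091)·121/49 = 1/3 ✓
b·Ac: (-490/3091)·(-3091/2940) = 1/6 ✓; 3 stages ⇒ order 3.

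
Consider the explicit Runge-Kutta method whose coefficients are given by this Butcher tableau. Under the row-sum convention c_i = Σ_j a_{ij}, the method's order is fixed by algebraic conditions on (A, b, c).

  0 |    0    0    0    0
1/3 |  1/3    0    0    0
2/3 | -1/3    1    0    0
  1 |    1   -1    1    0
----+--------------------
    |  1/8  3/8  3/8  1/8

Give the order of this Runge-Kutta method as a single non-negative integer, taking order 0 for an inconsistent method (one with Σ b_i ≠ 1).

4

b = (1/8, 3/8, 3/8, 1/8)
c = (0, 1/3, 2/3, 1)
Ac = (0, 0, 1/3, 1/3)
Σ b_i: 1/8·1 + 3/8·1 + 3/8·1 + 1/8·1 = 1 ✓
b·c: 3/8·1/3 + 3/8·2/3 + 1/8·1 = 1/2 ✓
b·c²: 3/8·1/9 + 3/8·4/9 + 1/8·1 = 1/3 ✓
b·Ac: 3/8·1/3 + 1/8·1/3 = 1/6 ✓
b·c³: 3/8·1/27 + 3/8·8/27 + 1/8·1 = 1/4 ✓
b·(c∘Ac): 3/8·2/9 + 1/8·1/3 = 1/8 ✓
b·Ac²: 3/8·1/9 + 1/8·1/3 = 1/12 ✓
b·A²c: 1/8·1/3 = 1/24 ✓; 4 stages ⇒ order 4.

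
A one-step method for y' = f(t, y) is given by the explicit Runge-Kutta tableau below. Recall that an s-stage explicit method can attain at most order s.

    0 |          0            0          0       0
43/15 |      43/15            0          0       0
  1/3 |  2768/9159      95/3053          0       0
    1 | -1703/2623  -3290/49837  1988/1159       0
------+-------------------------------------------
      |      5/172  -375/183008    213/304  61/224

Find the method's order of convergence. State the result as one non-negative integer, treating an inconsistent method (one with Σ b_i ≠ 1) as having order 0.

4

b = (5/172, -375/183008, 213/304, 61/224)
c = (0, 43/15, 1/3, 1)
Ac = (0, 0, 19/213, 70/183)
Σ b_i: 5/172·1 + (-375/183008)·1 + 213/304·1 + 61/224·1 = 1 ✓
b·c: (-375/183008)·43/15 + 213/304·1/3 + 61/224·1 = 1/2 ✓
b·c²: (-375/183008)·1849/225 + 213/304·1/9 + 61/224·1 = 1/3 ✓
b·Ac: 213/304·19/213 + 61/224·70/183 = 1/6 ✓
b·c³: (-375/183008)·79507/3375 + 213/304·1/27 + 61/224·1 = 1/4 ✓
b·(c∘Ac): 213/304·19/639 + 61/224·70/183 = 1/8 ✓
b·Ac²: 213/304·817/3195 + 61/224·(-322/915) = 1/12 ✓
b·A²c: 61/224·28/183 = 1/24 ✓; 4 stages ⇒ order 4.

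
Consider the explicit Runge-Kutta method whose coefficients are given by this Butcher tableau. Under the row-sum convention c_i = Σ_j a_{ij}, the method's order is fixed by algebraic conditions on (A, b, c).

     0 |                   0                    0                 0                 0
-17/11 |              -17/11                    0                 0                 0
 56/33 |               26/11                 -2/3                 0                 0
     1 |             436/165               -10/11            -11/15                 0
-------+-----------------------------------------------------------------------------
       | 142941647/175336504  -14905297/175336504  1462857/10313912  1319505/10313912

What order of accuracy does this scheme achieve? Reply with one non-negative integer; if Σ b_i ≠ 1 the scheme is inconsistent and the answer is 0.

b = (142941647/175336504, -14905297/175336504, 1462857/10313912, 1319505/10313912)
c = (0, -17/11, 56/33, 1)
Ac = (0, 0, 34/33, 874/5445)
Σ b_i: 142941647/175336504·1 + (-14905297/175336504)·1 + 1462857/10313912·1 + 1319505/10313912·1 = 1 ✓
b·c: (-14905297/175336504)·(-17/11) + 1462857/10313912·56/33 + 1319505/10313912·1 = 1/2 ✓
b·c²: (-14905297/175336504)·289/121 + 1462857/10313912·3136/1089 + 1319505/10313912·1 = 1/3 ✓
b·Ac: 1462857/10313912·34/33 + 1319505/10313912·874/5445 = 1/6 ✓
b·c³: (-14905297/175336504)·(-4913/1331) + 1462857/10313912·175616/35937 + 1319505/10313912·1 = 455223137/401137506 ≠ 1/4 ⇒ order 3.
b·(c∘Ac): 1462857/10313912·1904/1089 + 1319505/10313912·874/5445 = 45695897/170179548 ≠ 1/8
b·Ac²: 1462857/10313912·(-578/363) + 1319505/10313912·(-769606/179685) = -28217965/36467046 ≠ 1/12
b·A²c: 1319505/10313912·(-34/45) = -1495439/15470868 ≠ 1/24

3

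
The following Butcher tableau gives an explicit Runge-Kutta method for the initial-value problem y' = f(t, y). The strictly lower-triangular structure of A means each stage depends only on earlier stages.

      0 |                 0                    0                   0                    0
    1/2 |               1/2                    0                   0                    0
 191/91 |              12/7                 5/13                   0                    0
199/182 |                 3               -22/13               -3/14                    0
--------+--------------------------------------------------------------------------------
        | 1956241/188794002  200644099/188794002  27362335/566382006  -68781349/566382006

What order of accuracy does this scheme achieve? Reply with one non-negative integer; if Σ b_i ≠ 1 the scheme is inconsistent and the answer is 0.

3

b = (1956241/188794002, 200644099/188794002, 27362335/566382006, -68781349/566382006)
c = (0, 1/2, 191/91, 199/182)
Ac = (0, 0, 5/26, -127/98)
Σ b_i: 1956241/188794002·1 + 200644099/188794002·1 + 27362335/566382006·1 + (-68781349/566382006)·1 = 1 ✓
b·c: 200644099/188794002·1/2 + 27362335/566382006·191/91 + (-68781349/566382006)·199/182 = 1/2 ✓
b·c²: 200644099/188794002·1/4 + 27362335/566382006·36481/8281 + (-68781349/566382006)·39601/33124 = 1/3 ✓
b·Ac: 27362335/566382006·5/26 + (-68781349/566382006)·(-127/98) = 1/6 ✓
b·c³: 200644099/188794002·1/8 + 27362335/566382006·6967871/753571 + (-68781349/566382006)·7880599/6028568 = 46991701241/111671652183 ≠ 1/4 ⇒ order 3.
b·(c∘Ac): 27362335/566382006·955/2366 + (-68781349/566382006)·(-25273/17836) = 4388432647/22907005576 ≠ 1/8
b·Ac²: 27362335/566382006·5/52 + (-68781349/566382006)·(-79246/57967) = 11728221031/68721016728 ≠ 1/12
b·A²c: (-68781349/566382006)·(-15/364) = 3779195/755176008 ≠ 1/24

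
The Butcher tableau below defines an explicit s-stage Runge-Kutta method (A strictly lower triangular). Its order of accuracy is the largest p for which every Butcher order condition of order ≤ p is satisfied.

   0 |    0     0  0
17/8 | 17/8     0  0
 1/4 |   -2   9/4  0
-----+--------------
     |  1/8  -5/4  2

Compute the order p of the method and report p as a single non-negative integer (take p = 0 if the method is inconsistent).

0

b = (1/8, -5/4, 2)
c = (0, 17/8, 1/4)
Ac = (0, 0, 153/32)
Σ b_i: 1/8·1 + (-5/4)·1 + 2·1 = 7/8 ≠ 1 ⇒ order 0.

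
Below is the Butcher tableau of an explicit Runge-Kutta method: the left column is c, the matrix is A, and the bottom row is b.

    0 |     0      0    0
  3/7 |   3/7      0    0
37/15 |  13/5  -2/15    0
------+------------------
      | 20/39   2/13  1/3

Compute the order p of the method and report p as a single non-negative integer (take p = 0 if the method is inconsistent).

1

b = (20/39, 2/13, 1/3)
c = (0, 3/7, 37/15)
Ac = (0, 0, -2/35)
Σ b_i: 20/39·1 + 2/13·1 + 1/3·1 = 1 ✓
b·c: 2/13·3/7 + 1/3·37/15 = 3637/4095 ≠ 1/2 ⇒ order 1.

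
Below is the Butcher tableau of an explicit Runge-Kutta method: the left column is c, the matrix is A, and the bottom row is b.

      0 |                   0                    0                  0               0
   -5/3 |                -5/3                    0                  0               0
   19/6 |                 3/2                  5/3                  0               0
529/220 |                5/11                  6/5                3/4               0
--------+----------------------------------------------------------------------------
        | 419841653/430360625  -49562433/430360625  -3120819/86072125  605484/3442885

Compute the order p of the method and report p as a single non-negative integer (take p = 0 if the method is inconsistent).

3

b = (419841653/430360625, -49562433/430360625, -3120819/86072125, 605484/3442885)
c = (0, -5/3, 19/6, 529/220)
Ac = (0, 0, -25/9, 3/8)
Σ b_i: 419841653/430360625·1 + (-49562433/430360625)·1 + (-3120819/86072125)·1 + 605484/3442885·1 = 1 ✓
b·c: (-49562433/430360625)·(-5/3) + (-3120819/86072125)·19/6 + 605484/3442885·529/220 = 1/2 ✓
b·c²: (-49562433/430360625)·25/9 + (-3120819/86072125)·361/36 + 605484/3442885·279841/48400 = 1/3 ✓
b·Ac: (-3120819/86072125)·(-25/9) + 605484/3442885·3/8 = 1/6 ✓
b·c³: (-49562433/430360625)·(-125/27) + (-3120819/86072125)·6859/216 + 605484/3442885·148035889/10648000 = 1245318340481/681691230000 ≠ 1/4 ⇒ order 3.
b·(c∘Ac): (-3120819/86072125)·(-475/54) + 605484/3442885·1587/1760 = 591852103/1239438600 ≠ 1/8
b·Ac²: (-3120819/86072125)·125/27 + 605484/3442885·521/48 = 215787413/123943860 ≠ 1/12
b·A²c: 605484/3442885·(-25/12) = -252285/688577 ≠ 1/24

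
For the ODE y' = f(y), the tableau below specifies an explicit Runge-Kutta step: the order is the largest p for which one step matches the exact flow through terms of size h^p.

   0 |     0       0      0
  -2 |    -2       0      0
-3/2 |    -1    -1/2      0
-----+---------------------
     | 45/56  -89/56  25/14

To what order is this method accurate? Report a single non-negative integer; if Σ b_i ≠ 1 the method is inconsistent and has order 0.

b = (45/56, -89/56, 25/14)
c = (0, -2, -3/2)
Ac = (0, 0, 1)
Σ b_i: 45/56·1 + (-89/56)·1 + 25/14·1 = 1 ✓
b·c: (-89/56)·(-2) + 25/14·(-3/2) = 1/2 ✓
b·c²: (-89/56)·4 + 25/14·9/4 = -131/56 ≠ 1/3 ⇒ order 2.
b·Ac: 25/14·1 = 25/14 ≠ 1/6

2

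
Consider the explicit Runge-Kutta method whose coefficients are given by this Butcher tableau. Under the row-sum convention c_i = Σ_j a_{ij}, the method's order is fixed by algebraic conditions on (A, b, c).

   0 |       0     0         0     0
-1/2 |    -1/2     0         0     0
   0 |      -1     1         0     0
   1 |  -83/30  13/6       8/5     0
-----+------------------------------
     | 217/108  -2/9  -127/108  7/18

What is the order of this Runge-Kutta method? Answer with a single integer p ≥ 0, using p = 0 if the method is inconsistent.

3

b = (217/108, -2/9, -127/108, 7/18)
c = (0, -1/2, 0, 1)
Ac = (0, 0, -1/2, -13/12)
Σ b_i: 217/108·1 + (-2/9)·1 + (-127/108)·1 + 7/18·1 = 1 ✓
b·c: (-2/9)·(-1/2) + 7/18·1 = 1/2 ✓
b·c²: (-2/9)·1/4 + 7/18·1 = 1/3 ✓
b·Ac: (-127/108)·(-1/2) + 7/18·(-13/12) = 1/6 ✓
b·c³: (-2/9)·(-1/8) + 7/18·1 = 5/12 ≠ 1/4 ⇒ order 3.
b·(c∘Ac): 7/18·(-13/12) = -91/216 ≠ 1/8
b·Ac²: (-127/108)·1/4 + 7/18·13/24 = -1/12 ≠ 1/12
b·A²c: 7/18·(-4/5) = -14/45 ≠ 1/24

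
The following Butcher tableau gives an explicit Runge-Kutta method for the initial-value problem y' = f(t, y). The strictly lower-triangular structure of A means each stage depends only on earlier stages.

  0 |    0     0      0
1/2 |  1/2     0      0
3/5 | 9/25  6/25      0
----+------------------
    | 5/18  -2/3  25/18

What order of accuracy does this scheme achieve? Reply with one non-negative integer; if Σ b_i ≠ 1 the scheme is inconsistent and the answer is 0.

b = (5/18, -2/3, 25/18)
c = (0, 1/2, 3/5)
Ac = (0, 0, 3/25)
Σ b_i: 5/18·1 + (-2/3)·1 + 25/18·1 = 1 ✓
b·c: (-2/3)·1/2 + 25/18·3/5 = 1/2 ✓
b·c²: (-2/3)·1/4 + 25/18·9/25 = 1/3 ✓
b·Ac: 25/18·3/25 = 1/6 ✓; 3 stages ⇒ order 3.

3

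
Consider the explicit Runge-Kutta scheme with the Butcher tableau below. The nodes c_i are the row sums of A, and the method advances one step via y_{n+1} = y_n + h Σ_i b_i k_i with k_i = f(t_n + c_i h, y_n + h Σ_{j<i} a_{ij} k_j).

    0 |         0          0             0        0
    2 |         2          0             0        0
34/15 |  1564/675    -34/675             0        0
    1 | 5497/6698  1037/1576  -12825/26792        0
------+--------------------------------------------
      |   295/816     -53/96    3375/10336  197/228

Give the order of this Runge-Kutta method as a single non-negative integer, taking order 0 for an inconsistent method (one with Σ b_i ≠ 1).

b = (295/816, -53/96, 3375/10336, 197/228)
c = (0, 2, 34/15, 1)
Ac = (0, 0, -68/675, 91/394)
Σ b_i: 295/816·1 + (-53/96)·1 + 3375/10336·1 + 197/228·1 = 1 ✓
b·c: (-53/96)·2 + 3375/10336·34/15 + 197/228·1 = 1/2 ✓
b·c²: (-53/96)·4 + 3375/10336·1156/225 + 197/228·1 = 1/3 ✓
b·Ac: 3375/10336·(-68/675) + 197/228·91/394 = 1/6 ✓
b·c³: (-53/96)·8 + 3375/10336·39304/3375 + 197/228·1 = 1/4 ✓
b·(c∘Ac): 3375/10336·(-2312/10125) + 197/228·91/394 = 1/8 ✓
b·Ac²: 3375/10336·(-136/675) + 197/228·34/197 = 1/12 ✓
b·A²c: 197/228·19/394 = 1/24 ✓; 4 stages ⇒ order 4.

4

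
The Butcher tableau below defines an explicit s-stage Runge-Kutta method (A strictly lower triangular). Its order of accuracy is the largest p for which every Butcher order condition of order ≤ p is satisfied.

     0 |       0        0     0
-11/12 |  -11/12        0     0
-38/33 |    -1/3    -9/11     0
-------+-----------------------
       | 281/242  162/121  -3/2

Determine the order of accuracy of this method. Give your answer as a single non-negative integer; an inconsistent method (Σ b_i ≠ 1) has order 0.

b = (281/242, 162/121, -3/2)
c = (0, -11/12, -38/33)
Ac = (0, 0, 3/4)
Σ b_i: 281/242·1 + 162/121·1 + (-3/2)·1 = 1 ✓
b·c: 162/121·(-11/12) + (-3/2)·(-38/33) = 1/2 ✓
b·c²: 162/121·121/144 + (-3/2)·1444/1089 = -2509/2904 ≠ 1/3 ⇒ order 2.
b·Ac: (-3/2)·3/4 = -9/8 ≠ 1/6

2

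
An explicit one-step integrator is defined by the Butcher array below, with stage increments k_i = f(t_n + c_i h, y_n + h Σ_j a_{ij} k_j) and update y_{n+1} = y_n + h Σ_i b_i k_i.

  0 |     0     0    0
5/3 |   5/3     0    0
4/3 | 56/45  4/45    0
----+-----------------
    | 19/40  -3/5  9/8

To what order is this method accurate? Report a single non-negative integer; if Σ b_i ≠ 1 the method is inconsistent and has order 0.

b = (19/40, -3/5, 9/8)
c = (0, 5/3, 4/3)
Ac = (0, 0, 4/27)
Σ b_i: 19/40·1 + (-3/5)·1 + 9/8·1 = 1 ✓
b·c: (-3/5)·5/3 + 9/8·4/3 = 1/2 ✓
b·c²: (-3/5)·25/9 + 9/8·16/9 = 1/3 ✓
b·Ac: 9/8·4/27 = 1/6 ✓; 3 stages ⇒ order 3.

3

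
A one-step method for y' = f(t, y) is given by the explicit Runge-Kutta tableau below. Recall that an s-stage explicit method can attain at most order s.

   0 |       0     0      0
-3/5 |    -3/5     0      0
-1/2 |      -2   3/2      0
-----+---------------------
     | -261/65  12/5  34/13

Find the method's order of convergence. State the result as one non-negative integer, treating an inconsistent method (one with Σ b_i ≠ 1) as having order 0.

b = (-261/65, 12/5, 34/13)
c = (0, -3/5, -1/2)
Ac = (0, 0, -9/10)
Σ b_i: (-261/65)·1 + 12/5·1 + 34/13·1 = 1 ✓
b·c: 12/5·(-3/5) + 34/13·(-1/2) = -893/325 ≠ 1/2 ⇒ order 1.

1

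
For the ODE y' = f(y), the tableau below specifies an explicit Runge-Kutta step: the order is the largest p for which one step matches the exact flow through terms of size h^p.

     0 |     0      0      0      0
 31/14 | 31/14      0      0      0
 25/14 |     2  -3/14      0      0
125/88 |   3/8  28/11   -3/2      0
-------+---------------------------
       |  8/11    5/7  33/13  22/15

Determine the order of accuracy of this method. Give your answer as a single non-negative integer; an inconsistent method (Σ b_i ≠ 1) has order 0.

b = (8/11, 5/7, 33/13, 22/15)
c = (0, 31/14, 25/14, 125/88)
Ac = (0, 0, -93/196, 911/308)
Σ b_i: 8/11·1 + 5/7·1 + 33/13·1 + 22/15·1 = 81782/15015 ≠ 1 ⇒ order 0.

0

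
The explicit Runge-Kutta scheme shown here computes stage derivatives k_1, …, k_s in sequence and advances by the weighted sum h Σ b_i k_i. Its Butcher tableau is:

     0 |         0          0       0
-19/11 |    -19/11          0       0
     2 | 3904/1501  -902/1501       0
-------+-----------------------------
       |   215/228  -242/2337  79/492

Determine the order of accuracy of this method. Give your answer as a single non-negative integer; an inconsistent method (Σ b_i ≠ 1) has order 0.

b = (215/228, -242/2337, 79/492)
c = (0, -19/11, 2)
Ac = (0, 0, 82/79)
Σ b_i: 215/228·1 + (-242/2337)·1 + 79/492·1 = 1 ✓
b·c: (-242/2337)·(-19/11) + 79/492·2 = 1/2 ✓
b·c²: (-242/2337)·361/121 + 79/492·4 = 1/3 ✓
b·Ac: 79/492·82/79 = 1/6 ✓; 3 stages ⇒ order 3.

3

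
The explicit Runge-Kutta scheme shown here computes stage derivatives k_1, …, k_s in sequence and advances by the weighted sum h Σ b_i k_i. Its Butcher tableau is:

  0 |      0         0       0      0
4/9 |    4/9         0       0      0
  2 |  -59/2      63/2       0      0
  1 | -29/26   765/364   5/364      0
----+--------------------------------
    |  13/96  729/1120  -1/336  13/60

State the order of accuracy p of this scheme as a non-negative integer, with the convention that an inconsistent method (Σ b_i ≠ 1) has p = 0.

4

b = (13/96, 729/1120, -1/336, 13/60)
c = (0, 4/9, 2, 1)
Ac = (0, 0, 14, 25/26)
Σ b_i: 13/96·1 + 729/1120·1 + (-1/336)·1 + 13/60·1 = 1 ✓
b·c: 729/1120·4/9 + (-1/336)·2 + 13/60·1 = 1/2 ✓
b·c²: 729/1120·16/81 + (-1/336)·4 + 13/60·1 = 1/3 ✓
b·Ac: (-1/336)·14 + 13/60·25/26 = 1/6 ✓
b·c³: 729/1120·64/729 + (-1/336)·8 + 13/60·1 = 1/4 ✓
b·(c∘Ac): (-1/336)·28 + 13/60·25/26 = 1/8 ✓
b·Ac²: (-1/336)·56/9 + 13/60·55/117 = 1/12 ✓
b·A²c: 13/60·5/26 = 1/24 ✓; 4 stages ⇒ order 4.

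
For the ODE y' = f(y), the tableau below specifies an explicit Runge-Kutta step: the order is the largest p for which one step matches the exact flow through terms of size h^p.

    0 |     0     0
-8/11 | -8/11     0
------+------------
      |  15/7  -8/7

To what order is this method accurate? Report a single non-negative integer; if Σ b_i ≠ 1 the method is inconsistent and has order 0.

1

b = (15/7, -8/7)
c = (0, -8/11)
Σ b_i: 15/7·1 + (-8/7)·1 = 1 ✓
b·c: (-8/7)·(-8/11) = 64/77 ≠ 1/2 ⇒ order 1.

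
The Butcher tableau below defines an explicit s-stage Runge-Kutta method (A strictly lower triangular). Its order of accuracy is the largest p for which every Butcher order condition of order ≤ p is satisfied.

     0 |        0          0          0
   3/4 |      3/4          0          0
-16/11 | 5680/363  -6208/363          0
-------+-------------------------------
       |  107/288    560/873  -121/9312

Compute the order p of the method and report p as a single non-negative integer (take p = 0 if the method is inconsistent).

b = (107/288, 560/873, -121/9312)
c = (0, 3/4, -16/11)
Ac = (0, 0, -1552/121)
Σ b_i: 107/288·1 + 560/873·1 + (-121/9312)·1 = 1 ✓
b·c: 560/873·3/4 + (-121/9312)·(-16/11) = 1/2 ✓
b·c²: 560/873·9/16 + (-121/9312)·256/121 = 1/3 ✓
b·Ac: (-121/9312)·(-1552/121) = 1/6 ✓; 3 stages ⇒ order 3.

3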